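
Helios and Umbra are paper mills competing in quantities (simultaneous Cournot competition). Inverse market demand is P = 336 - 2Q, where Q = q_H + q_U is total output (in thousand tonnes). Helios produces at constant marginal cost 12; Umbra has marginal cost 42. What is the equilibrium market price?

130

Helios's profit: π_H = (336 - 2Q)q_H - (12q_H). Setting ∂π_H/∂q_H = 0: 324 - 4q_H - 2(q_U) = 0.
Umbra's first-order condition: 294 - 4q_U - 2(q_H) = 0.
So q_H = (324 - 2q_U)/4 and q_U = (294 - 2q_H)/4.
Solving the pair: q_H = 59, q_U = 44.
Total output Q = 103, so price P = 336 - 2·103 = 130.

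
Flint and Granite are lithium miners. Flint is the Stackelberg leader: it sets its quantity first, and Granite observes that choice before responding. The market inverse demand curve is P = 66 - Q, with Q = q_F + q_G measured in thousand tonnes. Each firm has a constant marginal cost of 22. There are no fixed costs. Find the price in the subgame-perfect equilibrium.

33

Solve by backward induction. Given q_F, the follower Granite maximises π_G = (66 - q_F - q_G)q_G - 22q_G.
Setting the follower's marginal profit to zero, 44 - q_F - 2q_G = 0, i.e. q_G = (44 - q_F)/2.
The leader anticipates this reaction. Substituting into P = 66 - Q gives P = 44 - (1/2)q_F, so π_F = (44 - (1/2)q_F)q_F - 22q_F.
Leader FOC: 22 - q_F = 0, so q_F = 22.
Then q_G = (44 - 22)/2 = 11.
Total output Q = 33, so price P = 66 - 33 = 33.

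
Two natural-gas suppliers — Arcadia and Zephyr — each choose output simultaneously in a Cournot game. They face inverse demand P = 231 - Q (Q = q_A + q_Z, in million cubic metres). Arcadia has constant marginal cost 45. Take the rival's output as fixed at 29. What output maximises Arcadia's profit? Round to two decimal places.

With the rival's output fixed at 29, Arcadia's profit is π_A = (231 - 29 - q_A)q_A - (45q_A) = (202 - q_A)q_A - (45q_A).
∂π_A/∂q_A = 157 - 2q_A = 0, so q_A = 157/2.

78.50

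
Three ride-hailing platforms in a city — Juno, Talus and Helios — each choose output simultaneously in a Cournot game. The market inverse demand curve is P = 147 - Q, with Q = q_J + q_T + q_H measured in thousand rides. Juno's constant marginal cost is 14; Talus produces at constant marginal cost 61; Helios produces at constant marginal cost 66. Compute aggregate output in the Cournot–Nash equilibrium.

Juno's profit: π_J = (147 - Q)q_J - (14q_J). Setting ∂π_J/∂q_J = 0: 133 - 2q_J - (q_T + q_H) = 0.
Talus's first-order condition: 86 - 2q_T - (q_J + q_H) = 0.
Helios's first-order condition: 81 - 2q_H - (q_J + q_T) = 0.
Adding the 3 first-order conditions: 300 − 4Q = 0, so Q = 75.
Back-substituting: q_J = (133 − 75) = 58, q_T = (86 − 75) = 11, q_H = (81 − 75) = 6.
Total output Q = 58 + 11 + 6 = 75.

75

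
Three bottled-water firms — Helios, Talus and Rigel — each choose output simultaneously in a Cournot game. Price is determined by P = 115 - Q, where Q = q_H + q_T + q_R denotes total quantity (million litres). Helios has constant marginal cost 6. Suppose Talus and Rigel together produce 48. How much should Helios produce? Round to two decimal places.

With rivals' combined output fixed at 48, Helios's profit is π_H = (115 - 48 - q_H)q_H - (6q_H) = (67 - q_H)q_H - (6q_H).
∂π_H/∂q_H = 61 - 2q_H = 0, so q_H = 61/2.

30.50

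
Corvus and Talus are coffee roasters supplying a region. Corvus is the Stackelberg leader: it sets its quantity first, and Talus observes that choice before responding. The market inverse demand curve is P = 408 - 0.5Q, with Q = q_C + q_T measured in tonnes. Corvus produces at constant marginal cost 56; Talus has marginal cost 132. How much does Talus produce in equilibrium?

62

Solve by backward induction. Given q_C, the follower Talus maximises π_T = (408 - (1/2)q_C - (1/2)q_T)q_T - 132q_T.
Setting the follower's marginal profit to zero, 276 - (1/2)q_C - q_T = 0, i.e. q_T = (276 - (1/2)q_C).
The leader anticipates this reaction. Substituting into P = 408 - 0.5Q gives P = 270 - (1/4)q_C, so π_C = (270 - (1/4)q_C)q_C - 56q_C.
The leader's first-order condition 214 - (1/2)q_C = 0 yields q_C = 428.
Then q_T = (276 - (1/2)·428) = 62.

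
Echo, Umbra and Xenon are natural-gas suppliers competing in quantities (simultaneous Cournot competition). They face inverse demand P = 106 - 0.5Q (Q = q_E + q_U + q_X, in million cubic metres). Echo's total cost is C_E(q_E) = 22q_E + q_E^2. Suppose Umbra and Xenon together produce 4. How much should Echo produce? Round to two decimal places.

With rivals' combined output fixed at 4, Echo's profit is π_E = (106 - (1/2)·4 - (1/2)q_E)q_E - (22q_E + q_E²) = (104 - (1/2)q_E)q_E - (22q_E + q_E²).
∂π_E/∂q_E = 82 - 3q_E = 0, so q_E = 82/3.

27.33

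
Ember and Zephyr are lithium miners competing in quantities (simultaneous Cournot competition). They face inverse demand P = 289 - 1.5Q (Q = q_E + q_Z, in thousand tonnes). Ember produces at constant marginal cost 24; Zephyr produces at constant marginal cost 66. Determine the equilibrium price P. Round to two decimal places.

126.33

Ember's profit: π_E = (289 - 1.5Q)q_E - (24q_E). Setting ∂π_E/∂q_E = 0: 265 - 3q_E - (3/2)(q_Z) = 0.
Zephyr's profit: π_Z = (289 - 1.5Q)q_Z - (66q_Z). Setting ∂π_Z/∂q_Z = 0: 223 - 3q_Z - (3/2)(q_E) = 0.
So q_E = (265 - (3/2)q_Z)/3 and q_Z = (223 - (3/2)q_E)/3.
Solving the pair: q_E = 614/9, q_Z = 362/9.
Total output Q = 976/9, so price P = 289 - (3/2)·(976/9) = 379/3.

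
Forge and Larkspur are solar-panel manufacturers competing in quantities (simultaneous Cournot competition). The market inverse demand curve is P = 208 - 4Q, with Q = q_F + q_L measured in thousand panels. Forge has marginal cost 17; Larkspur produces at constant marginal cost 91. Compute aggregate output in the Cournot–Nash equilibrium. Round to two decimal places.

Forge's profit: π_F = (208 - 4Q)q_F - (17q_F). Setting ∂π_F/∂q_F = 0: 191 - 8q_F - 4(q_L) = 0.
Larkspur's profit: π_L = (208 - 4Q)q_L - (91q_L). Setting ∂π_L/∂q_L = 0: 117 - 8q_L - 4(q_F) = 0.
Best responses: q_F = (191 - 4q_L)/8, q_L = (117 - 4q_F)/8.
Solving the pair: q_F = 265/12, q_L = 43/12.
Total output Q = 265/12 + 43/12 = 77/3.

25.67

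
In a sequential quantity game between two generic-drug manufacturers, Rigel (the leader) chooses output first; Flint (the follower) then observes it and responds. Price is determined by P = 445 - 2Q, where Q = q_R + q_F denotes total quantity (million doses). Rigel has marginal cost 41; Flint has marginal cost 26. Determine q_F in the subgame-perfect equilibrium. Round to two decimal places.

56.13

The follower Flint best-responds to any q_R: π_F = (445 - 2Q)q_F - 26q_F.
Follower FOC: 419 - 2q_R - 4q_F = 0, so q_F(q_R) = (419 - 2q_R)/4.
The leader anticipates this reaction. Substituting into P = 445 - 2Q gives P = 471/2 - q_R, so π_R = (471/2 - q_R)q_R - 41q_R.
The leader's first-order condition 389/2 - 2q_R = 0 yields q_R = 389/4.
Then q_F = (419 - 2·(389/4))/4 = 449/8.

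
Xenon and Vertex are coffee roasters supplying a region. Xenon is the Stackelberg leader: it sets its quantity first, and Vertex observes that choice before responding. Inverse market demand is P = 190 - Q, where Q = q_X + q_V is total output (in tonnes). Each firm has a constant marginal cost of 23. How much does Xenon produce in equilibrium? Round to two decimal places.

83.50

Solve by backward induction. Given q_X, the follower Vertex maximises π_V = (190 - q_X - q_V)q_V - 23q_V.
∂π_V/∂q_V = 167 - q_X - 2q_V = 0 gives the reaction function q_V = (167 - q_X)/2.
Xenon substitutes q_V(q_X) into its own profit: π_X = q_X(190 - q_X - (167 - q_X)/2) - 23q_X = (213/2 - (1/2)q_X)q_X - 23q_X.
Maximising: ∂π_X/∂q_X = 167/2 - q_X = 0, giving q_X = 167/2.
Then q_V = (167 - 167/2)/2 = 167/4.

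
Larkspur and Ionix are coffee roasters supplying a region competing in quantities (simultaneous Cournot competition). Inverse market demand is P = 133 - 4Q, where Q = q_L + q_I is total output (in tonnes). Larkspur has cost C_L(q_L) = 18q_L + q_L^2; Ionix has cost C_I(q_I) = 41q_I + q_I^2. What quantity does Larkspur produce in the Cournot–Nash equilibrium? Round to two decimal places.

Larkspur's profit: π_L = (133 - 4Q)q_L - (18q_L + q_L²). Setting ∂π_L/∂q_L = 0: 115 - 10q_L - 4(q_I) = 0.
Ionix's profit: π_I = (133 - 4Q)q_I - (41q_I + q_I²). Setting ∂π_I/∂q_I = 0: 92 - 10q_I - 4(q_L) = 0.
Rearranging gives the reaction functions q_L = (115 - 4q_I)/10 and q_I = (92 - 4q_L)/10.
Solving the pair: q_L = 391/42, q_I = 115/21.

9.31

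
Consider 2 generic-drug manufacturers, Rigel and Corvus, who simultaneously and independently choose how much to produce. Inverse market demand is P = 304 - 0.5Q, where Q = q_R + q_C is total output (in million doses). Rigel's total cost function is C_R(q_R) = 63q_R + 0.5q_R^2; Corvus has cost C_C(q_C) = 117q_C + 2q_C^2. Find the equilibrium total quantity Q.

Rigel's profit: π_R = (304 - 0.5Q)q_R - (63q_R + (1/2)q_R²). Setting ∂π_R/∂q_R = 0: 241 - 2q_R - (1/2)(q_C) = 0.
Corvus's first-order condition: 187 - 5q_C - (1/2)(q_R) = 0.
Rearranging gives the reaction functions q_R = (241 - (1/2)q_C)/2 and q_C = (187 - (1/2)q_R)/5.
Solving the pair: q_R = 114, q_C = 26.
Total output Q = 114 + 26 = 140.

140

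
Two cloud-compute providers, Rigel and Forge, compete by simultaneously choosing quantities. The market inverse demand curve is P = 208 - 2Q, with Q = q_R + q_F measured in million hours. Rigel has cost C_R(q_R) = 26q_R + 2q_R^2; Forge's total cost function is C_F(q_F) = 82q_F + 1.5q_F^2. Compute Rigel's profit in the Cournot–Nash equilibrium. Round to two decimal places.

1545.09

Rigel's profit: π_R = (208 - 2Q)q_R - (26q_R + 2q_R²). Setting ∂π_R/∂q_R = 0: 182 - 8q_R - 2(q_F) = 0.
Forge's profit: π_F = (208 - 2Q)q_F - (82q_F + (3/2)q_F²). Setting ∂π_F/∂q_F = 0: 126 - 7q_F - 2(q_R) = 0.
Best responses: q_R = (182 - 2q_F)/8, q_F = (126 - 2q_R)/7.
Solving the pair: q_R = 511/26, q_F = 161/13.
Price P = 208 - 2·(833/26) = 1871/13.
Rigel's profit: (1871/13)·(511/26) - 26·(511/26) - 2(511/26)² = 1545.0947.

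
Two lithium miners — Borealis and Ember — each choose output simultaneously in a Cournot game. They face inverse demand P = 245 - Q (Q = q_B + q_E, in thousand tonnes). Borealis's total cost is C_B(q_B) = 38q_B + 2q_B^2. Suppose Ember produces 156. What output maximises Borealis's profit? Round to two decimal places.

8.50

With the rival's output fixed at 156, Borealis's profit is π_B = (245 - 156 - q_B)q_B - (38q_B + 2q_B²) = (89 - q_B)q_B - (38q_B + 2q_B²).
∂π_B/∂q_B = 51 - 6q_B = 0, so q_B = 17/2.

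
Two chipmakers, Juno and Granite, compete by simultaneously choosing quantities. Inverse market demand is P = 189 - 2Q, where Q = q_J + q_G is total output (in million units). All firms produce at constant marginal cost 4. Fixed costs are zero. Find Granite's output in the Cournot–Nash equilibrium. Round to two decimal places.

30.83

Each firm earns π_i = (189 - 2Q)q_i - 4q_i.
Setting ∂π_i/∂q_i = 0 with rivals' quantities fixed: 185 - 4q_i - 2q_j = 0.
By symmetry each firm produces the same amount; substituting q_j = q_i yields q_i = 185/6.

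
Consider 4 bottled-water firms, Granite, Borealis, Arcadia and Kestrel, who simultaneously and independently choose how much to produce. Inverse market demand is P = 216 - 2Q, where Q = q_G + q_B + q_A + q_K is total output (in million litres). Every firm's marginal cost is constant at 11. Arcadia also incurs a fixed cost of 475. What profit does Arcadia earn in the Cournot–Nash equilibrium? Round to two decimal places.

Each firm earns π_i = (216 - 2Q)q_i - 11q_i.
Setting ∂π_i/∂q_i = 0 with rivals' quantities fixed: 205 - 4q_i - 2·Σ_{j≠i} q_j = 0.
With identical firms every q_j equals q_i, so Σ_{j≠i} q_j = 3q_i and 205 = 10q_i, giving q_i = 41/2.
Price P = 216 - 2·82 = 52.
Arcadia's profit: (52 - 11)·(41/2) - 475 = 731/2.

365.50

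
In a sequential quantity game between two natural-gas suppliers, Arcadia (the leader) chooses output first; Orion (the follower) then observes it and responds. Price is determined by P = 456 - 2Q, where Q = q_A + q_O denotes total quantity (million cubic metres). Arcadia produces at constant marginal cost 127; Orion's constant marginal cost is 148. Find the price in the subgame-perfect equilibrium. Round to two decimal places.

214.50

The follower Orion best-responds to any q_A: π_O = (456 - 2Q)q_O - 148q_O.
∂π_O/∂q_O = 308 - 2q_A - 4q_O = 0 gives the reaction function q_O = (308 - 2q_A)/4.
Arcadia substitutes q_O(q_A) into its own profit: π_A = q_A(456 - 2q_A - (308 - 2q_A)/2) - 127q_A = (302 - q_A)q_A - 127q_A.
Maximising: ∂π_A/∂q_A = 175 - 2q_A = 0, giving q_A = 175/2.
Then q_O = (308 - 2·(175/2))/4 = 133/4.
Total output Q = 483/4, so price P = 456 - 2·(483/4) = 429/2.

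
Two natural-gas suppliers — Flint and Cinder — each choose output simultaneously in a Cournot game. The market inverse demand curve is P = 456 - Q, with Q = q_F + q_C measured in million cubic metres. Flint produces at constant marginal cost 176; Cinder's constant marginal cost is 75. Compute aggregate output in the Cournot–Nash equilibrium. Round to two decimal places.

Flint's profit: π_F = (456 - Q)q_F - (176q_F). Setting ∂π_F/∂q_F = 0: 280 - 2q_F - (q_C) = 0.
Cinder's first-order condition: 381 - 2q_C - (q_F) = 0.
So q_F = (280 - q_C)/2 and q_C = (381 - q_F)/2.
Solving the pair: q_F = 179/3, q_C = 482/3.
Total output Q = 179/3 + 482/3 = 661/3.

220.33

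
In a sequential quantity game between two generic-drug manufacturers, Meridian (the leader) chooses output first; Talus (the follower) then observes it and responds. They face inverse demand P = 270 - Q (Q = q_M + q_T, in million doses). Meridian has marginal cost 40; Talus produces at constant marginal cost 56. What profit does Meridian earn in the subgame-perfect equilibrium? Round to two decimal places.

Solve by backward induction. Given q_M, the follower Talus maximises π_T = (270 - q_M - q_T)q_T - 56q_T.
Setting the follower's marginal profit to zero, 214 - q_M - 2q_T = 0, i.e. q_T = (214 - q_M)/2.
Meridian substitutes q_T(q_M) into its own profit: π_M = q_M(270 - q_M - (214 - q_M)/2) - 40q_M = (163 - (1/2)q_M)q_M - 40q_M.
Leader FOC: 123 - q_M = 0, so q_M = 123.
Then q_T = (214 - 123)/2 = 91/2.
Price P = 270 - 337/2 = 203/2.
Meridian's profit: (203/2 - 40)·123 = 7564.5000.

7564.50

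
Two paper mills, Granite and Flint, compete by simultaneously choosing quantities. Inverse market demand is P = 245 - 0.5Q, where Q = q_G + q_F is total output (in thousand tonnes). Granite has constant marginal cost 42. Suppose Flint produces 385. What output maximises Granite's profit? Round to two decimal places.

10.50

With the rival's output fixed at 385, Granite's profit is π_G = (245 - (1/2)·385 - (1/2)q_G)q_G - (42q_G) = (105/2 - (1/2)q_G)q_G - (42q_G).
∂π_G/∂q_G = 21/2 - q_G = 0, so q_G = 21/2.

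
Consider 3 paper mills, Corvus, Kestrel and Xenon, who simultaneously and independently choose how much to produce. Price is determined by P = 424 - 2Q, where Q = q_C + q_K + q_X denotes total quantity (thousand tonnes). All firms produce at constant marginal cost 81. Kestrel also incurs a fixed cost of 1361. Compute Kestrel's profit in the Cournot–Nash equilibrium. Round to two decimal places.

Each firm earns π_i = (424 - 2Q)q_i - 81q_i.
First-order condition (treating rivals' output as given): 343 - 4q_i - 2·Σ_{j≠i} q_j = 0.
By symmetry each firm produces the same amount; substituting Σ_{j≠i} q_j = 2q_i yields q_i = 343/8.
Price P = 424 - 2·(1029/8) = 667/4.
Kestrel's profit: (667/4 - 81)·(343/8) - 1361 = 2315.5313.

2315.53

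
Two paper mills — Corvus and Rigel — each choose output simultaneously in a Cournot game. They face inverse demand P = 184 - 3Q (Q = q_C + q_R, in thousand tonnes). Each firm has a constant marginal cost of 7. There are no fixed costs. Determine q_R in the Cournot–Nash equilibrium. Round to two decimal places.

19.67

Each firm earns π_i = (184 - 3Q)q_i - 7q_i.
Setting ∂π_i/∂q_i = 0 with rivals' quantities fixed: 177 - 6q_i - 3q_j = 0.
With identical firms every q_j equals q_i, so q_j = q_i and 177 = 9q_i, giving q_i = 59/3.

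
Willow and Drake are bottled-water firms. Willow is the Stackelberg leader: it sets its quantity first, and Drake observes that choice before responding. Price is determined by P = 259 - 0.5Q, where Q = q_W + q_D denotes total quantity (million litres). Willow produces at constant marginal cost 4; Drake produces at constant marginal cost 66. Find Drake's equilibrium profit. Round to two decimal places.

595.13

Solve by backward induction. Given q_W, the follower Drake maximises π_D = (259 - (1/2)q_W - (1/2)q_D)q_D - 66q_D.
∂π_D/∂q_D = 193 - (1/2)q_W - q_D = 0 gives the reaction function q_D = (193 - (1/2)q_W).
The leader anticipates this reaction. Substituting into P = 259 - 0.5Q gives P = 325/2 - (1/4)q_W, so π_W = (325/2 - (1/4)q_W)q_W - 4q_W.
Leader FOC: 317/2 - (1/2)q_W = 0, so q_W = 317.
Then q_D = (193 - (1/2)·317) = 69/2.
Price P = 259 - (1/2)·(703/2) = 333/4.
Drake's profit: (333/4 - 66)·(69/2) = 595.1250.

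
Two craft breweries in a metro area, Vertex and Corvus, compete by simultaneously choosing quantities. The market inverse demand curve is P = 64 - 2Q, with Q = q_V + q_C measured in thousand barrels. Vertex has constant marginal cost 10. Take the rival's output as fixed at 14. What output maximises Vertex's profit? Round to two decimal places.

6.50

With the rival's output fixed at 14, Vertex's profit is π_V = (64 - 2·14 - 2q_V)q_V - (10q_V) = (36 - 2q_V)q_V - (10q_V).
∂π_V/∂q_V = 26 - 4q_V = 0, so q_V = 13/2.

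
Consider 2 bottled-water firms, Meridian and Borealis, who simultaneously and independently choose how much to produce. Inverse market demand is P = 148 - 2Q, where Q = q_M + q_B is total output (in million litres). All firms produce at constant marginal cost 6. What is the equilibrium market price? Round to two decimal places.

A representative firm's profit is π_i = q_i(148 - 2Q) - 6q_i.
Setting ∂π_i/∂q_i = 0 with rivals' quantities fixed: 142 - 4q_i - 2q_j = 0.
By symmetry each firm produces the same amount; substituting q_j = q_i yields q_i = 142/6 = 71/3.
Total output Q = 142/3, so price P = 148 - 2·(142/3) = 160/3.

53.33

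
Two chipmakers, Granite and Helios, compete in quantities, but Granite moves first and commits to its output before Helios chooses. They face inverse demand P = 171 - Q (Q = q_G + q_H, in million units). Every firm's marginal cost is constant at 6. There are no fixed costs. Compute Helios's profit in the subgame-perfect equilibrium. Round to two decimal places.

Solve by backward induction. Given q_G, the follower Helios maximises π_H = (171 - q_G - q_H)q_H - 6q_H.
∂π_H/∂q_H = 165 - q_G - 2q_H = 0 gives the reaction function q_H = (165 - q_G)/2.
Granite substitutes q_H(q_G) into its own profit: π_G = q_G(171 - q_G - (165 - q_G)/2) - 6q_G = (177/2 - (1/2)q_G)q_G - 6q_G.
The leader's first-order condition 165/2 - q_G = 0 yields q_G = 165/2.
Then q_H = (165 - 165/2)/2 = 165/4.
Price P = 171 - 495/4 = 189/4.
Helios's profit: (189/4 - 6)·(165/4) = 1701.5625.

1701.56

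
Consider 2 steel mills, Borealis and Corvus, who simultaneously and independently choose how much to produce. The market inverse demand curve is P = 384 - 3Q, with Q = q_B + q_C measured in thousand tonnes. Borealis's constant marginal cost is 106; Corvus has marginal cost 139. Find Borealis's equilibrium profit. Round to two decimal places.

3582.26

Borealis's profit: π_B = (384 - 3Q)q_B - (106q_B). Setting ∂π_B/∂q_B = 0: 278 - 6q_B - 3(q_C) = 0.
Corvus's profit: π_C = (384 - 3Q)q_C - (139q_C). Setting ∂π_C/∂q_C = 0: 245 - 6q_C - 3(q_B) = 0.
Best responses: q_B = (278 - 3q_C)/6, q_C = (245 - 3q_B)/6.
Substituting one into the other gives q_B = 311/9 and q_C = 212/9.
Price P = 384 - 3·(523/9) = 629/3.
Borealis's profit: (629/3 - 106)·(311/9) = 3582.2593.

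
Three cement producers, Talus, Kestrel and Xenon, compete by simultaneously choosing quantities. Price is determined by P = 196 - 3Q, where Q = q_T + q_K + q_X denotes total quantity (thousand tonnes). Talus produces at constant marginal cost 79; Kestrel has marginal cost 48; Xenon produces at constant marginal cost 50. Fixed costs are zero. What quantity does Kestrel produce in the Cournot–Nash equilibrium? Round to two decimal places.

15.08

Talus's profit: π_T = (196 - 3Q)q_T - (79q_T). Setting ∂π_T/∂q_T = 0: 117 - 6q_T - 3(q_K + q_X) = 0.
Kestrel's profit: π_K = (196 - 3Q)q_K - (48q_K). Setting ∂π_K/∂q_K = 0: 148 - 6q_K - 3(q_T + q_X) = 0.
Xenon's profit: π_X = (196 - 3Q)q_X - (50q_X). Setting ∂π_X/∂q_X = 0: 146 - 6q_X - 3(q_T + q_K) = 0.
Adding the 3 conditions: 411 − 6Q − 6Q = 0, i.e. Q = 137/4.
Back-substituting: q_T = (117 − 411/4)/3 = 19/4, q_K = (148 − 411/4)/3 = 181/12, q_X = (146 − 411/4)/3 = 173/12.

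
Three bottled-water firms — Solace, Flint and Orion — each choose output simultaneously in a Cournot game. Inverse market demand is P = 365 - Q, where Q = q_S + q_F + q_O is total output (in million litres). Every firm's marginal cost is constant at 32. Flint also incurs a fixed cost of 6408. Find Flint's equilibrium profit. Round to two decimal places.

Each firm earns π_i = (365 - Q)q_i - 32q_i.
Setting ∂π_i/∂q_i = 0 with rivals' quantities fixed: 333 - 2q_i - Σ_{j≠i} q_j = 0.
By symmetry each firm produces the same amount; substituting Σ_{j≠i} q_j = 2q_i yields q_i = 333/4.
Price P = 365 - 999/4 = 461/4.
Flint's profit: (461/4 - 32)·(333/4) - 6408 = 522.5625.

522.56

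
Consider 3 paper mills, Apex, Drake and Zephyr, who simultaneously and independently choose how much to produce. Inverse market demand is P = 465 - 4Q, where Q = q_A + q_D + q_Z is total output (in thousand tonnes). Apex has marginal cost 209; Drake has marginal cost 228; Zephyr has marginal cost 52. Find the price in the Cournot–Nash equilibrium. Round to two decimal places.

238.50

Apex's profit: π_A = (465 - 4Q)q_A - (209q_A). Setting ∂π_A/∂q_A = 0: 256 - 8q_A - 4(q_D + q_Z) = 0.
Drake's first-order condition: 237 - 8q_D - 4(q_A + q_Z) = 0.
Zephyr's profit: π_Z = (465 - 4Q)q_Z - (52q_Z). Setting ∂π_Z/∂q_Z = 0: 413 - 8q_Z - 4(q_A + q_D) = 0.
Adding the 3 conditions: 906 − 8Q − 8Q = 0, i.e. Q = 453/8.
Back-substituting: q_A = (256 − 453/2)/4 = 59/8, q_D = (237 − 453/2)/4 = 21/8, q_Z = (413 − 453/2)/4 = 373/8.
Total output Q = 453/8, so price P = 465 - 4·(453/8) = 477/2.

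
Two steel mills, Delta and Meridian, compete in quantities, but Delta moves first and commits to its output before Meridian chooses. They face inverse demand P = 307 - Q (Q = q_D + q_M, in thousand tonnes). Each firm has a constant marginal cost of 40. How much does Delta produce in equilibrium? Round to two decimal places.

133.50

The follower Meridian best-responds to any q_D: π_M = (307 - Q)q_M - 40q_M.
Setting the follower's marginal profit to zero, 267 - q_D - 2q_M = 0, i.e. q_M = (267 - q_D)/2.
Delta substitutes q_M(q_D) into its own profit: π_D = q_D(307 - q_D - (267 - q_D)/2) - 40q_D = (347/2 - (1/2)q_D)q_D - 40q_D.
Leader FOC: 267/2 - q_D = 0, so q_D = 267/2.
Then q_M = (267 - 267/2)/2 = 267/4.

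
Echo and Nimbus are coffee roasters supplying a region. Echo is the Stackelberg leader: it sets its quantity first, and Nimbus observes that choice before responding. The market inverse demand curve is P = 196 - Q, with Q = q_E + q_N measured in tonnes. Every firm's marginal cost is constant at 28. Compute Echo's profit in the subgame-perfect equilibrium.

The follower Nimbus best-responds to any q_E: π_N = (196 - Q)q_N - 28q_N.
∂π_N/∂q_N = 168 - q_E - 2q_N = 0 gives the reaction function q_N = (168 - q_E)/2.
The leader anticipates this reaction. Substituting into P = 196 - Q gives P = 112 - (1/2)q_E, so π_E = (112 - (1/2)q_E)q_E - 28q_E.
Maximising: ∂π_E/∂q_E = 84 - q_E = 0, giving q_E = 84.
Then q_N = (168 - 84)/2 = 42.
Price P = 196 - 126 = 70.
Echo's profit: (70 - 28)·84 = 3528.

3528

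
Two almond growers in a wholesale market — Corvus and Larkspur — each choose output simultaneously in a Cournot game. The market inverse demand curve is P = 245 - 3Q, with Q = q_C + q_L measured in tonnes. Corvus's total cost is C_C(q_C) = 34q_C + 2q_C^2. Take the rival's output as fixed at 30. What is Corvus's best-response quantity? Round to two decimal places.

With the rival's output fixed at 30, Corvus's profit is π_C = (245 - 3·30 - 3q_C)q_C - (34q_C + 2q_C²) = (155 - 3q_C)q_C - (34q_C + 2q_C²).
∂π_C/∂q_C = 121 - 10q_C = 0, so q_C = 121/10.

12.10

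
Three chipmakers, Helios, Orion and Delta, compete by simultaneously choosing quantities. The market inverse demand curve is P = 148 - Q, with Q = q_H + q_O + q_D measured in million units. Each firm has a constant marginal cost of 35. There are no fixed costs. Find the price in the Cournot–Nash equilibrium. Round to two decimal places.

63.25

A representative firm's profit is π_i = q_i(148 - Q) - 35q_i.
Setting ∂π_i/∂q_i = 0 with rivals' quantities fixed: 113 - 2q_i - Σ_{j≠i} q_j = 0.
By symmetry each firm produces the same amount; substituting Σ_{j≠i} q_j = 2q_i yields q_i = 113/4.
Total output Q = 339/4, so price P = 148 - 339/4 = 253/4.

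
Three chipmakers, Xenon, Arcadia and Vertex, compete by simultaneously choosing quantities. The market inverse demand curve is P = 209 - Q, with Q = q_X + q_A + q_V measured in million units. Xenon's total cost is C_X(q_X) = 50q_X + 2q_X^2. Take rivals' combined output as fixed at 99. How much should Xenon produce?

With rivals' combined output fixed at 99, Xenon's profit is π_X = (209 - 99 - q_X)q_X - (50q_X + 2q_X²) = (110 - q_X)q_X - (50q_X + 2q_X²).
∂π_X/∂q_X = 60 - 6q_X = 0, so q_X = 10.

10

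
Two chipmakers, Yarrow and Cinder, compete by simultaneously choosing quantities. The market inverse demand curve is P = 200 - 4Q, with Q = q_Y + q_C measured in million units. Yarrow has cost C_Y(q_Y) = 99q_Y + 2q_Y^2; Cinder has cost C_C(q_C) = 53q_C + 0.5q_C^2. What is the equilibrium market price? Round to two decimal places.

Yarrow's profit: π_Y = (200 - 4Q)q_Y - (99q_Y + 2q_Y²). Setting ∂π_Y/∂q_Y = 0: 101 - 12q_Y - 4(q_C) = 0.
Cinder's first-order condition: 147 - 9q_C - 4(q_Y) = 0.
Rearranging gives the reaction functions q_Y = (101 - 4q_C)/12 and q_C = (147 - 4q_Y)/9.
Solving the pair: q_Y = 321/92, q_C = 340/23.
Total output Q = 1681/92, so price P = 200 - 4·(1681/92) = 126.9130.

126.91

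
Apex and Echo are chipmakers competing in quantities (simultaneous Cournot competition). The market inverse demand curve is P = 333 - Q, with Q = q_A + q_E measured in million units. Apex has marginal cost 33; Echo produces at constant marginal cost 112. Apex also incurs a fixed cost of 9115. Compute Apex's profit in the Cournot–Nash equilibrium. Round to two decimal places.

Apex's profit: π_A = (333 - Q)q_A - (33q_A). Setting ∂π_A/∂q_A = 0: 300 - 2q_A - (q_E) = 0.
Echo's first-order condition: 221 - 2q_E - (q_A) = 0.
Rearranging gives the reaction functions q_A = (300 - q_E)/2 and q_E = (221 - q_A)/2.
Substituting one into the other gives q_A = 379/3 and q_E = 142/3.
Price P = 333 - 521/3 = 478/3.
Apex's profit: (478/3 - 33)·(379/3) - 9115 = 6845.1111.

6845.11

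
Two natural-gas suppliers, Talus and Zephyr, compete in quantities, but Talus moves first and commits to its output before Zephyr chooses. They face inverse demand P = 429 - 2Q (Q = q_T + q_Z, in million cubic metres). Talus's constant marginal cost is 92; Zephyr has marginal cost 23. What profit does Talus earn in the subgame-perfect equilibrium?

Solve by backward induction. Given q_T, the follower Zephyr maximises π_Z = (429 - 2q_T - 2q_Z)q_Z - 23q_Z.
Follower FOC: 406 - 2q_T - 4q_Z = 0, so q_Z(q_T) = (406 - 2q_T)/4.
The leader anticipates this reaction. Substituting into P = 429 - 2Q gives P = 226 - q_T, so π_T = (226 - q_T)q_T - 92q_T.
The leader's first-order condition 134 - 2q_T = 0 yields q_T = 67.
Then q_Z = (406 - 2·67)/4 = 68.
Price P = 429 - 2·135 = 159.
Talus's profit: (159 - 92)·67 = 4489.

4489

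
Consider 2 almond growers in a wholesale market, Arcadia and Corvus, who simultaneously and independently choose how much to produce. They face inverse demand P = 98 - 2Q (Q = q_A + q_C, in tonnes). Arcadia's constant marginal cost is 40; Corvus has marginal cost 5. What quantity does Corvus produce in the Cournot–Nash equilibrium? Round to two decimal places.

Arcadia's profit: π_A = (98 - 2Q)q_A - (40q_A). Setting ∂π_A/∂q_A = 0: 58 - 4q_A - 2(q_C) = 0.
Corvus's first-order condition: 93 - 4q_C - 2(q_A) = 0.
So q_A = (58 - 2q_C)/4 and q_C = (93 - 2q_A)/4.
Solving the pair: q_A = 23/6, q_C = 64/3.

21.33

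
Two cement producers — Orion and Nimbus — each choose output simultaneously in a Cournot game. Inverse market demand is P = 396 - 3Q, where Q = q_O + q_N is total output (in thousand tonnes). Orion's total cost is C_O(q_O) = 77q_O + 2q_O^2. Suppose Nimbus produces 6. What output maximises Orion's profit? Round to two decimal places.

30.10

With the rival's output fixed at 6, Orion's profit is π_O = (396 - 3·6 - 3q_O)q_O - (77q_O + 2q_O²) = (378 - 3q_O)q_O - (77q_O + 2q_O²).
∂π_O/∂q_O = 301 - 10q_O = 0, so q_O = 301/10.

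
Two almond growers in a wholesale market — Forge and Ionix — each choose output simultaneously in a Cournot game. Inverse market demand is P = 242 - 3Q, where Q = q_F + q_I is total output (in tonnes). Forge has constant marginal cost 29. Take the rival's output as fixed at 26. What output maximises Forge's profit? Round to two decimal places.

22.50

With the rival's output fixed at 26, Forge's profit is π_F = (242 - 3·26 - 3q_F)q_F - (29q_F) = (164 - 3q_F)q_F - (29q_F).
∂π_F/∂q_F = 135 - 6q_F = 0, so q_F = 45/2.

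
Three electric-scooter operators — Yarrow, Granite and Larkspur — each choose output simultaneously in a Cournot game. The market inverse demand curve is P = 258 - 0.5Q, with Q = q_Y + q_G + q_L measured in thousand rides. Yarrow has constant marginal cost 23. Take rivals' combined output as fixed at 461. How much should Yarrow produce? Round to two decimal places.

With rivals' combined output fixed at 461, Yarrow's profit is π_Y = (258 - (1/2)·461 - (1/2)q_Y)q_Y - (23q_Y) = (55/2 - (1/2)q_Y)q_Y - (23q_Y).
∂π_Y/∂q_Y = 9/2 - q_Y = 0, so q_Y = 9/2.

4.50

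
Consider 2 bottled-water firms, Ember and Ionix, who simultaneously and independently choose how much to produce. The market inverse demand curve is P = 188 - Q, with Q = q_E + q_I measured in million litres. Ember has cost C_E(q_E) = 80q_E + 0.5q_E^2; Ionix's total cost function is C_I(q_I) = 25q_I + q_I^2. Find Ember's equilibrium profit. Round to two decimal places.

897.04

Ember's profit: π_E = (188 - Q)q_E - (80q_E + (1/2)q_E²). Setting ∂π_E/∂q_E = 0: 108 - 3q_E - (q_I) = 0.
Ionix's profit: π_I = (188 - Q)q_I - (25q_I + q_I²). Setting ∂π_I/∂q_I = 0: 163 - 4q_I - (q_E) = 0.
Rearranging gives the reaction functions q_E = (108 - q_I)/3 and q_I = (163 - q_E)/4.
Substituting one into the other gives q_E = 269/11 and q_I = 381/11.
Price P = 188 - 650/11 = 1418/11.
Ember's profit: (1418/11)·(269/11) - 80·(269/11) - (1/2)(269/11)² = 897.0372.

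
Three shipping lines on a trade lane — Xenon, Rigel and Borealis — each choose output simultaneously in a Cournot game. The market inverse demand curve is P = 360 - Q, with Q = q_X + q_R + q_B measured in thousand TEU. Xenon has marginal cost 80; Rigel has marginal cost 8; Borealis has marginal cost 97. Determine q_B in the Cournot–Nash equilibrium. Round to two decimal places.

Xenon's profit: π_X = (360 - Q)q_X - (80q_X). Setting ∂π_X/∂q_X = 0: 280 - 2q_X - (q_R + q_B) = 0.
Rigel's first-order condition: 352 - 2q_R - (q_X + q_B) = 0.
Borealis's profit: π_B = (360 - Q)q_B - (97q_B). Setting ∂π_B/∂q_B = 0: 263 - 2q_B - (q_X + q_R) = 0.
Adding the 3 conditions: 895 − 2Q − 2Q = 0, i.e. Q = 895/4.
Back-substituting: q_X = (280 − 895/4) = 225/4, q_R = (352 − 895/4) = 513/4, q_B = (263 − 895/4) = 157/4.

39.25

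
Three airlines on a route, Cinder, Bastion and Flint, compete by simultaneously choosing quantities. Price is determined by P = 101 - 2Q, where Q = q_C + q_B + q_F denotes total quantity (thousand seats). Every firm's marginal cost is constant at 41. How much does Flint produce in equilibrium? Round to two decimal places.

Each firm earns π_i = (101 - 2Q)q_i - 41q_i.
First-order condition (treating rivals' output as given): 60 - 4q_i - 2·Σ_{j≠i} q_j = 0.
With identical firms every q_j equals q_i, so Σ_{j≠i} q_j = 2q_i and 60 = 8q_i, giving q_i = 15/2.

7.50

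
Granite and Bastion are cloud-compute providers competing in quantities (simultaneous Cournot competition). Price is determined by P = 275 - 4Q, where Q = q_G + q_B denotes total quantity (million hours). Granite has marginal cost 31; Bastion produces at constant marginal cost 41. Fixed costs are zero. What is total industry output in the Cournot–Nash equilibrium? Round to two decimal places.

39.83

Granite's profit: π_G = (275 - 4Q)q_G - (31q_G). Setting ∂π_G/∂q_G = 0: 244 - 8q_G - 4(q_B) = 0.
Bastion's first-order condition: 234 - 8q_B - 4(q_G) = 0.
Best responses: q_G = (244 - 4q_B)/8, q_B = (234 - 4q_G)/8.
Substituting one into the other gives q_G = 127/6 and q_B = 56/3.
Total output Q = 127/6 + 56/3 = 239/6.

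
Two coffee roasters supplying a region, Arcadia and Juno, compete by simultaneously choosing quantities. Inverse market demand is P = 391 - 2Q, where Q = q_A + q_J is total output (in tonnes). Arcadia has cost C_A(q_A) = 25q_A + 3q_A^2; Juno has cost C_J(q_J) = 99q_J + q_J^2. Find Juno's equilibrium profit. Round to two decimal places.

Arcadia's profit: π_A = (391 - 2Q)q_A - (25q_A + 3q_A²). Setting ∂π_A/∂q_A = 0: 366 - 10q_A - 2(q_J) = 0.
Juno's first-order condition: 292 - 6q_J - 2(q_A) = 0.
So q_A = (366 - 2q_J)/10 and q_J = (292 - 2q_A)/6.
Solving the pair: q_A = 403/14, q_J = 547/14.
Price P = 391 - 2·(475/7) = 1787/7.
Juno's profit: (1787/7)·(547/14) - 99·(547/14) - (547/14)² = 4579.7296.

4579.73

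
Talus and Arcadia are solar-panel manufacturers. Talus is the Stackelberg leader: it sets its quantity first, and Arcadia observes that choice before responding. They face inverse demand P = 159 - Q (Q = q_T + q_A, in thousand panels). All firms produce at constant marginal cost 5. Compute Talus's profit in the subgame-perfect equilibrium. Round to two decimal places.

Solve by backward induction. Given q_T, the follower Arcadia maximises π_A = (159 - q_T - q_A)q_A - 5q_A.
∂π_A/∂q_A = 154 - q_T - 2q_A = 0 gives the reaction function q_A = (154 - q_T)/2.
The leader anticipates this reaction. Substituting into P = 159 - Q gives P = 82 - (1/2)q_T, so π_T = (82 - (1/2)q_T)q_T - 5q_T.
Leader FOC: 77 - q_T = 0, so q_T = 77.
Then q_A = (154 - 77)/2 = 77/2.
Price P = 159 - 231/2 = 87/2.
Talus's profit: (87/2 - 5)·77 = 2964.5000.

2964.50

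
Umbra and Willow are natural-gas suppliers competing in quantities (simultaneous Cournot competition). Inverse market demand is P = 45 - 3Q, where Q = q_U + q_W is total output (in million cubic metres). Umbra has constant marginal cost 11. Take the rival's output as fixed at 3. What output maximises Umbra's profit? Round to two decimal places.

With the rival's output fixed at 3, Umbra's profit is π_U = (45 - 3·3 - 3q_U)q_U - (11q_U) = (36 - 3q_U)q_U - (11q_U).
∂π_U/∂q_U = 25 - 6q_U = 0, so q_U = 25/6.

4.17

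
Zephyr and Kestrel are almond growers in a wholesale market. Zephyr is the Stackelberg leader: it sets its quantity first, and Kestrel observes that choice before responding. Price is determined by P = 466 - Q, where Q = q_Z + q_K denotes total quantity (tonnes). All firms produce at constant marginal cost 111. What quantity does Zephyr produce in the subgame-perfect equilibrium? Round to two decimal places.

The follower Kestrel best-responds to any q_Z: π_K = (466 - Q)q_K - 111q_K.
Follower FOC: 355 - q_Z - 2q_K = 0, so q_K(q_Z) = (355 - q_Z)/2.
The leader anticipates this reaction. Substituting into P = 466 - Q gives P = 577/2 - (1/2)q_Z, so π_Z = (577/2 - (1/2)q_Z)q_Z - 111q_Z.
Leader FOC: 355/2 - q_Z = 0, so q_Z = 355/2.
Then q_K = (355 - 355/2)/2 = 355/4.

177.50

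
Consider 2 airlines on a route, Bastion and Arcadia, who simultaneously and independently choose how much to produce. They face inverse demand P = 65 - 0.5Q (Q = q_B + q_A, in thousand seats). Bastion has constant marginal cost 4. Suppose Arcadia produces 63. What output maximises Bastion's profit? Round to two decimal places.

29.50

With the rival's output fixed at 63, Bastion's profit is π_B = (65 - (1/2)·63 - (1/2)q_B)q_B - (4q_B) = (67/2 - (1/2)q_B)q_B - (4q_B).
∂π_B/∂q_B = 59/2 - q_B = 0, so q_B = 59/2.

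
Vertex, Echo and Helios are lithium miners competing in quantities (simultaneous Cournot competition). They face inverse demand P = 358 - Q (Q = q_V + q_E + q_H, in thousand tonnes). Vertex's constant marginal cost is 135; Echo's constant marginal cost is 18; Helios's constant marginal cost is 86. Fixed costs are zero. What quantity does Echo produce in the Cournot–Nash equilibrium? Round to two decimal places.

Vertex's profit: π_V = (358 - Q)q_V - (135q_V). Setting ∂π_V/∂q_V = 0: 223 - 2q_V - (q_E + q_H) = 0.
Echo's first-order condition: 340 - 2q_E - (q_V + q_H) = 0.
Helios's profit: π_H = (358 - Q)q_H - (86q_H). Setting ∂π_H/∂q_H = 0: 272 - 2q_H - (q_V + q_E) = 0.
Adding the 3 first-order conditions: 835 − 4Q = 0, so Q = 835/4.
Back-substituting: q_V = (223 − 835/4) = 57/4, q_E = (340 − 835/4) = 525/4, q_H = (272 − 835/4) = 253/4.

131.25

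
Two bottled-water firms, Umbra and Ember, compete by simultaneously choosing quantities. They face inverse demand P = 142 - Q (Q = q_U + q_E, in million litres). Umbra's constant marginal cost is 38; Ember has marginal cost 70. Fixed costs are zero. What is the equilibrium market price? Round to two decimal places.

83.33

Umbra's profit: π_U = (142 - Q)q_U - (38q_U). Setting ∂π_U/∂q_U = 0: 104 - 2q_U - (q_E) = 0.
Ember's profit: π_E = (142 - Q)q_E - (70q_E). Setting ∂π_E/∂q_E = 0: 72 - 2q_E - (q_U) = 0.
So q_U = (104 - q_E)/2 and q_E = (72 - q_U)/2.
Substituting one into the other gives q_U = 136/3 and q_E = 40/3.
Total output Q = 176/3, so price P = 142 - 176/3 = 250/3.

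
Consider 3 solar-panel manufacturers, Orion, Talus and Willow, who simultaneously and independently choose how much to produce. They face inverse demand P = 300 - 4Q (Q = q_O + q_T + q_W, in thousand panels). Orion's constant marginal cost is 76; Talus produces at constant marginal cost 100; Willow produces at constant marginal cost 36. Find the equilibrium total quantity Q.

Orion's profit: π_O = (300 - 4Q)q_O - (76q_O). Setting ∂π_O/∂q_O = 0: 224 - 8q_O - 4(q_T + q_W) = 0.
Talus's profit: π_T = (300 - 4Q)q_T - (100q_T). Setting ∂π_T/∂q_T = 0: 200 - 8q_T - 4(q_O + q_W) = 0.
Willow's first-order condition: 264 - 8q_W - 4(q_O + q_T) = 0.
Adding the 3 conditions: 688 − 8Q − 8Q = 0, i.e. Q = 43.
Back-substituting: q_O = (224 − 172)/4 = 13, q_T = (200 − 172)/4 = 7, q_W = (264 − 172)/4 = 23.
Total output Q = 13 + 7 + 23 = 43.

43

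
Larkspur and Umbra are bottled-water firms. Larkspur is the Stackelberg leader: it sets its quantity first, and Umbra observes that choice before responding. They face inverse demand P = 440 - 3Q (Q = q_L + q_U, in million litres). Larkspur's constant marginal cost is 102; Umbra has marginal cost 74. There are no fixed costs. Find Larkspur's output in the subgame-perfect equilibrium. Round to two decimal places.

Solve by backward induction. Given q_L, the follower Umbra maximises π_U = (440 - 3q_L - 3q_U)q_U - 74q_U.
∂π_U/∂q_U = 366 - 3q_L - 6q_U = 0 gives the reaction function q_U = (366 - 3q_L)/6.
Larkspur substitutes q_U(q_L) into its own profit: π_L = q_L(440 - 3q_L - (366 - 3q_L)/2) - 102q_L = (257 - (3/2)q_L)q_L - 102q_L.
Maximising: ∂π_L/∂q_L = 155 - 3q_L = 0, giving q_L = 155/3.
Then q_U = (366 - 3·(155/3))/6 = 211/6.

51.67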